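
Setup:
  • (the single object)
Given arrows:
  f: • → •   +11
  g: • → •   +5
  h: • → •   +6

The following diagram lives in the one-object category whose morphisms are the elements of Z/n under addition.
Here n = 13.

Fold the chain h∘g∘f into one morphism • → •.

Answer: +9

Work:
  0 +11≡11 +5≡3 +6≡9  (mod 13)
result: +9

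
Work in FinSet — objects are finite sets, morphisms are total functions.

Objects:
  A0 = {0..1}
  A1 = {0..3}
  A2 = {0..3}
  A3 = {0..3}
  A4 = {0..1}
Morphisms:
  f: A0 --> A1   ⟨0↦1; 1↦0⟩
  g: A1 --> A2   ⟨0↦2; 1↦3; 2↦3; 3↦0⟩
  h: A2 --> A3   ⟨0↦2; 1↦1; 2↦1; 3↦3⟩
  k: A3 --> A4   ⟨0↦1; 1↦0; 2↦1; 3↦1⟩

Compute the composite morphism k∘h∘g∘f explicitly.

  0 f-->1 g-->3 h-->3 k-->1
  1 f-->0 g-->2 h-->1 k-->0
result: ⟨0↦1; 1↦0⟩

Answer: ⟨0↦1; 1↦0⟩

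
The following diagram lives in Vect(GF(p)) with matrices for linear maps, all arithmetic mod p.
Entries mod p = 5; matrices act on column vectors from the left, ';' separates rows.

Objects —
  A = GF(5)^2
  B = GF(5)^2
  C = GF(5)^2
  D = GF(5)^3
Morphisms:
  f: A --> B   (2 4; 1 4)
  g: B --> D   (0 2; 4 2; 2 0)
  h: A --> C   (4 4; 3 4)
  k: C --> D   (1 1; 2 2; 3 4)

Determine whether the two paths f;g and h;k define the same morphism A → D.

Answer: DOES NOT COMMUTE

Work:
1) trace f;g:
  e0=[1,0] f-->[2,1] g-->[2,0,4]
  e1=[0,1] f-->[4,4] g-->[3,4,3]
  result₁ = (2 3; 0 4; 4 3)
2) trace h;k:
  e0=[1,0] h-->[4,3] k-->[2,4,4]
  e1=[0,1] h-->[4,4] k-->[3,1,3]
  result₂ = (2 3; 4 1; 4 3)
Equal? NO — does not commute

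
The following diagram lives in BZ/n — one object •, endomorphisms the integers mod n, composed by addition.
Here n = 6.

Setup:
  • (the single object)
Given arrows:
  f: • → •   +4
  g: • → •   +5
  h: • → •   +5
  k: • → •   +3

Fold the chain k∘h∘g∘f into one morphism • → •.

Answer: +5

Work:
  0 +4≡4 +5≡3 +5≡2 +3≡5  (mod 6)
composite: +5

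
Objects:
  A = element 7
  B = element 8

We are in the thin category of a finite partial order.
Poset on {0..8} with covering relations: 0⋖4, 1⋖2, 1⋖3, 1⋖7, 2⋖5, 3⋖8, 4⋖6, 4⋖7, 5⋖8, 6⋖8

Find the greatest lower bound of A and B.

Common predecessors of 7,8: {0,1,4}
  maximal lower bounds 1 and 4 are incomparable: neither 1<=4 nor 4<=1
→ no greatest lower bound exists

Answer: NO MEET EXISTS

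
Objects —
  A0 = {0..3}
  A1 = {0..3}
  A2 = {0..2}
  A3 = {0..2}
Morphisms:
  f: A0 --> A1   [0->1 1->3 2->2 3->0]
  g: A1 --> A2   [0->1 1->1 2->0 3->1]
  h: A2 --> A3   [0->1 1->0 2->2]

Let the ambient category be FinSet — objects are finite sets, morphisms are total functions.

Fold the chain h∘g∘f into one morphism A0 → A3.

  0 f-->1 g-->1 h-->0
  1 f-->3 g-->1 h-->0
  2 f-->2 g-->0 h-->1
  3 f-->0 g-->1 h-->0
⟦path⟧: [0->0 1->0 2->1 3->0]

Answer: [0->0 1->0 2->1 3->0]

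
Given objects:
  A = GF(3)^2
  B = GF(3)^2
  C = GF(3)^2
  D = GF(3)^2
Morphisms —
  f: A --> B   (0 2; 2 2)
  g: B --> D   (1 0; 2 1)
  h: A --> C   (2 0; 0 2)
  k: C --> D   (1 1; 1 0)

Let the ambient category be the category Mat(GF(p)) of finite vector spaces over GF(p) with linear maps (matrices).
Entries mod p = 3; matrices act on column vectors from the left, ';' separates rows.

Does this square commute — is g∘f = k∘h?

Answer: DOES NOT COMMUTE

Trace:
Along f;g (path 1):
  e0=⟨1,0⟩ f-->⟨0,2⟩ g-->⟨0,2⟩
  e1=⟨0,1⟩ f-->⟨2,2⟩ g-->⟨2,0⟩
  result₁ = (0 2; 2 0)
Along h;k (path 2):
  e0=⟨1,0⟩ h-->⟨2,0⟩ k-->⟨2,2⟩
  e1=⟨0,1⟩ h-->⟨0,2⟩ k-->⟨2,0⟩
  result₂ = (2 2; 2 0)
Equal? distinct morphisms ✗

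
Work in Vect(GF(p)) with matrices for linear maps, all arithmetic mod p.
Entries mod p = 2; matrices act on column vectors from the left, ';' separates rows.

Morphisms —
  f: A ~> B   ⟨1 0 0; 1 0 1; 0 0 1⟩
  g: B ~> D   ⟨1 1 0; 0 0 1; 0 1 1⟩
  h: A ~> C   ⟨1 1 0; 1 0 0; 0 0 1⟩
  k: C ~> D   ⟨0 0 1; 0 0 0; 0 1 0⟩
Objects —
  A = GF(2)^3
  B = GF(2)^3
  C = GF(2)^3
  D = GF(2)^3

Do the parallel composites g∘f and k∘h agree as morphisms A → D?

Answer: DOES NOT COMMUTE

Trace:
Along f;g (path 1):
  e0=⟨1,0,0⟩ f~>⟨1,1,0⟩ g~>⟨0,0,1⟩
  e1=⟨0,1,0⟩ f~>⟨0,0,0⟩ g~>⟨0,0,0⟩
  e2=⟨0,0,1⟩ f~>⟨0,1,1⟩ g~>⟨1,1,0⟩
  composite₁ = ⟨0 0 1; 0 0 1; 1 0 0⟩
Along h;k (path 2):
  e0=⟨1,0,0⟩ h~>⟨1,1,0⟩ k~>⟨0,0,1⟩
  e1=⟨0,1,0⟩ h~>⟨1,0,0⟩ k~>⟨0,0,0⟩
  e2=⟨0,0,1⟩ h~>⟨0,0,1⟩ k~>⟨1,0,0⟩
  composite₂ = ⟨0 0 1; 0 0 0; 1 0 0⟩
Equal? distinct morphisms ✗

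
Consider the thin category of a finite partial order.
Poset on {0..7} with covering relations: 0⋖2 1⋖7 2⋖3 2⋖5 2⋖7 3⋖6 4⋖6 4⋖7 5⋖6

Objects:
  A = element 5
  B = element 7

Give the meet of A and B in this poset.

Answer: A∧B = 2

Trace:
Common predecessors of 5,7: {0,2}
  0 <= 2
  2 <= 2
glb = 2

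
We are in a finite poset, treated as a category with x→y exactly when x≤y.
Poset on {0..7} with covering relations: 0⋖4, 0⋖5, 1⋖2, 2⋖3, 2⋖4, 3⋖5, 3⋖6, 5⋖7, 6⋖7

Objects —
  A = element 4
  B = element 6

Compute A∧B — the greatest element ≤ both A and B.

Answer: A∧B = 2

Derivation:
Lower bounds of A=4 and B=6: {1,2}
  1 ⊑ 2
  2 ⊑ 2
glb = 2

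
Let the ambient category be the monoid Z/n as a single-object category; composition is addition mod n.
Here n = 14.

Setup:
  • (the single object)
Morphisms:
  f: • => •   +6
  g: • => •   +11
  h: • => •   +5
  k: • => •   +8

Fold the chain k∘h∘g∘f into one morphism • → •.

  0 +6≡6 +11≡3 +5≡8 +8≡2  (mod 14)
composite: +2

Answer: +2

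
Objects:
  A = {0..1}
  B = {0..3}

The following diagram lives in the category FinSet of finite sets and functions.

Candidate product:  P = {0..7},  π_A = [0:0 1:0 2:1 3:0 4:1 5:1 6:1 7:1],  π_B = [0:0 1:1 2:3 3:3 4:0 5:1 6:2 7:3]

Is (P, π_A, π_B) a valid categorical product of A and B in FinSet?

Answer: NOT A VALID PRODUCT — duplicate pair at indices 7,2

Work:
|A|·|B| = 2·4 = 8;  |P| = 8
Check the pairing map k ↦ (π_A(k), π_B(k)):
  0 : (0,0)
  1 : (0,1)
  2 : (1,3)
  3 : (0,3)
  4 : (1,0)
  5 : (1,1)
  6 : (1,2)
  7 : (1,3)  ✗ repeats pair of k=2
distinct pairs in image: 7 / 8 needed
  → (1,3) hit at k=2 and k=7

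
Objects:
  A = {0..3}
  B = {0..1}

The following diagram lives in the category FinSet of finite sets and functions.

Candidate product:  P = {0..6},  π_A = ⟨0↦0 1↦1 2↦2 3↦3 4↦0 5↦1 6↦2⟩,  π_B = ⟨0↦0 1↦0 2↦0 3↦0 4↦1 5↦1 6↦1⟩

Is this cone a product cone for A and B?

|A|·|B| = 4·2 = 8;  |P| = 7
  → cardinalities differ; no bijection possible.

Answer: NOT A VALID PRODUCT — |P|=7 ≠ |A|·|B|=8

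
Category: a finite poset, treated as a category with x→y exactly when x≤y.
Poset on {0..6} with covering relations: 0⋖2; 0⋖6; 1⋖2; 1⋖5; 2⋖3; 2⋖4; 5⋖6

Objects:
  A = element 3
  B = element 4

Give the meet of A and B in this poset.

Answer: A∧B = 2

Trace:
Common predecessors of 3,4: {0,1,2}
  0 <= 2
  1 <= 2
  2 <= 2
glb = 2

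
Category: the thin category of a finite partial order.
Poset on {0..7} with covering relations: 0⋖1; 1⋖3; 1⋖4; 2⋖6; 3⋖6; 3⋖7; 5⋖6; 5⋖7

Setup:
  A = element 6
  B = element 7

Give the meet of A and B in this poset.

{x : x⊑A ∧ x⊑B} = {0,1,3,5}  (A=6, B=7)
  maximal lower bounds 3 and 5 are incomparable: neither 3⊑5 nor 5⊑3
→ no greatest lower bound exists

Answer: NO MEET EXISTS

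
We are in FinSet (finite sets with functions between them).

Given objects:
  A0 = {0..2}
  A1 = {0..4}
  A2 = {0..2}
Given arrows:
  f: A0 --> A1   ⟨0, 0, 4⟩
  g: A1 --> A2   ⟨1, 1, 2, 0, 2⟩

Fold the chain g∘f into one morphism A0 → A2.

  0 f-->0 g-->1
  1 f-->0 g-->1
  2 f-->4 g-->2
⟦path⟧: ⟨1, 1, 2⟩

Answer: ⟨1, 1, 2⟩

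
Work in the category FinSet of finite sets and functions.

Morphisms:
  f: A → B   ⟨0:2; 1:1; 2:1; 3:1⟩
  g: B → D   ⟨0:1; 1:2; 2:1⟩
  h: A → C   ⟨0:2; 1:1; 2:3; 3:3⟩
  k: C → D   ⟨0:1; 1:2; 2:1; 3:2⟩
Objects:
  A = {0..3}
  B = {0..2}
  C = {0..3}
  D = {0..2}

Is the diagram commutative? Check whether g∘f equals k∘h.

Answer: COMMUTES

Trace:
Path 1 = f;g:
  0 f→2 g→1
  1 f→1 g→2
  2 f→1 g→2
  3 f→1 g→2
  result₁ = ⟨0:1; 1:2; 2:2; 3:2⟩
Path 2 = h;k:
  0 h→2 k→1
  1 h→1 k→2
  2 h→3 k→2
  3 h→3 k→2
  result₂ = ⟨0:1; 1:2; 2:2; 3:2⟩
Equal? equal; square commutes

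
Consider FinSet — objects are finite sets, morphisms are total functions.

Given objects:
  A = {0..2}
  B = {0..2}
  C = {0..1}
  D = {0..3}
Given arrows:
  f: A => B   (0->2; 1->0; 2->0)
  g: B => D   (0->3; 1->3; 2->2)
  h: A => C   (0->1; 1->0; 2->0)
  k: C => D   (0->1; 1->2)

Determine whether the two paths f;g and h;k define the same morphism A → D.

Answer: DOES NOT COMMUTE

Work:
Along f;g (path 1):
  0 f=>2 g=>2
  1 f=>0 g=>3
  2 f=>0 g=>3
  result₁ = (0->2; 1->3; 2->3)
Along h;k (path 2):
  0 h=>1 k=>2
  1 h=>0 k=>1
  2 h=>0 k=>1
  result₂ = (0->2; 1->1; 2->1)
Equal? distinct morphisms ✗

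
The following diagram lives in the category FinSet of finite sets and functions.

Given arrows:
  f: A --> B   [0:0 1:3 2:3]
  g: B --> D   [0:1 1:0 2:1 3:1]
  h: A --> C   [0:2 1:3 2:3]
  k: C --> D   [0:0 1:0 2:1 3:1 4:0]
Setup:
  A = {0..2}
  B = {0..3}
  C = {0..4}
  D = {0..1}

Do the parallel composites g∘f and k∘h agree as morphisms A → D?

Answer: COMMUTES

Work:
Path 1 = f;g:
  0 f-->0 g-->1
  1 f-->3 g-->1
  2 f-->3 g-->1
  result₁ = [0:1 1:1 2:1]
Path 2 = h;k:
  0 h-->2 k-->1
  1 h-->3 k-->1
  2 h-->3 k-->1
  result₂ = [0:1 1:1 2:1]
Equal? equal; square commutes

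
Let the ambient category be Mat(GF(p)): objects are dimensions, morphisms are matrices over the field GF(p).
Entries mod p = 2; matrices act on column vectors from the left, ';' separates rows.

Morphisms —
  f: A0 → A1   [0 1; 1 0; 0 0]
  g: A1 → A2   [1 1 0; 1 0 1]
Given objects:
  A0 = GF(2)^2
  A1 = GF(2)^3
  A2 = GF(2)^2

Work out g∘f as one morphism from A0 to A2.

  e0=[1,0] f→[0,1,0] g→[1,0]
  e1=[0,1] f→[1,0,0] g→[1,1]
result: [1 1; 0 1]

Answer: [1 1; 0 1]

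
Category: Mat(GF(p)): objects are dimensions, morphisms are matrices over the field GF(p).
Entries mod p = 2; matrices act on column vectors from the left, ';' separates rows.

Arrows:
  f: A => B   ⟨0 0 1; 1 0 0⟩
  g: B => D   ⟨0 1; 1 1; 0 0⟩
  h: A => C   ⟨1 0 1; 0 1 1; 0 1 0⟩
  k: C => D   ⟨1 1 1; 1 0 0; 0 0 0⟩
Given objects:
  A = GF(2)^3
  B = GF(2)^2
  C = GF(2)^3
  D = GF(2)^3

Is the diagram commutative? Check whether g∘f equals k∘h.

Answer: COMMUTES

Trace:
Path 1 = f;g:
  e0=[1,0,0] f=>[0,1] g=>[1,1,0]
  e1=[0,1,0] f=>[0,0] g=>[0,0,0]
  e2=[0,0,1] f=>[1,0] g=>[0,1,0]
  composite₁ = ⟨1 0 0; 1 0 1; 0 0 0⟩
Path 2 = h;k:
  e0=[1,0,0] h=>[1,0,0] k=>[1,1,0]
  e1=[0,1,0] h=>[0,1,1] k=>[0,0,0]
  e2=[0,0,1] h=>[1,1,0] k=>[0,1,0]
  composite₂ = ⟨1 0 0; 1 0 1; 0 0 0⟩
Equal? YES — commutes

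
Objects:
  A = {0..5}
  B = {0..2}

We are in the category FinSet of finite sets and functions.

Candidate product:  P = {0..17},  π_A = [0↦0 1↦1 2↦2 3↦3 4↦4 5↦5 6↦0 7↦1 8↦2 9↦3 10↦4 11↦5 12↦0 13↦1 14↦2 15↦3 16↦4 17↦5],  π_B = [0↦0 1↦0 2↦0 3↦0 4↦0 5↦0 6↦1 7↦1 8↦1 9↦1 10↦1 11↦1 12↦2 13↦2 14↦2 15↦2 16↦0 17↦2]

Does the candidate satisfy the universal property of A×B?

|A|·|B| = 6·3 = 18;  |P| = 18
Check the pairing map k ↦ (π_A(k), π_B(k)):
  0 ↦ (0,0)
  1 ↦ (1,0)
  2 ↦ (2,0)
  3 ↦ (3,0)
  4 ↦ (4,0)
  5 ↦ (5,0)
  6 ↦ (0,1)
  7 ↦ (1,1)
  8 ↦ (2,1)
  9 ↦ (3,1)
  10 ↦ (4,1)
  11 ↦ (5,1)
  12 ↦ (0,2)
  13 ↦ (1,2)
  14 ↦ (2,2)
  15 ↦ (3,2)
  16 ↦ (4,0)  ✗ repeats pair of k=4
  17 ↦ (5,2)
distinct pairs in image: 17 / 18 needed
  → (4,0) hit at k=4 and k=16

Answer: NOT A VALID PRODUCT — duplicate pair at indices 4,16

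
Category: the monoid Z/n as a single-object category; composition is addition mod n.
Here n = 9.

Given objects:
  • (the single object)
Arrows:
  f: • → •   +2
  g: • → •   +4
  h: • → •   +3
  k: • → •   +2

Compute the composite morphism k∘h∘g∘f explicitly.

  0 +2≡2 +4≡6 +3≡0 +2≡2  (mod 9)
composite: +2

Answer: +2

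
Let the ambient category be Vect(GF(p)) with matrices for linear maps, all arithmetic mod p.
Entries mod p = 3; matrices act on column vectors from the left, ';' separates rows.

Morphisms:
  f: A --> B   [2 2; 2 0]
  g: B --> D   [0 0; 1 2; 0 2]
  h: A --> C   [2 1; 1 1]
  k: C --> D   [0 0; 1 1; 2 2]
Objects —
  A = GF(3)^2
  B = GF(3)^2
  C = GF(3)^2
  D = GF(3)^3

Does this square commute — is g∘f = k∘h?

Answer: DOES NOT COMMUTE

Derivation:
Along f;g (path 1):
  e0=(1,0) f-->(2,2) g-->(0,0,1)
  e1=(0,1) f-->(2,0) g-->(0,2,0)
  composite₁ = [0 0; 0 2; 1 0]
Along h;k (path 2):
  e0=(1,0) h-->(2,1) k-->(0,0,0)
  e1=(0,1) h-->(1,1) k-->(0,2,1)
  composite₂ = [0 0; 0 2; 0 1]
Equal? distinct morphisms ✗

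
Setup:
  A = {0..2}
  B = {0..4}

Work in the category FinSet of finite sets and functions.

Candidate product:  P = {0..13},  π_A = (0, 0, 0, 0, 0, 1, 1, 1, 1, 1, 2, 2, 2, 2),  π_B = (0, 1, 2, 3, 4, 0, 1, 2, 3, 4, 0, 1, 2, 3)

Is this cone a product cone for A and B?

Answer: NOT A VALID PRODUCT — |P|=14 ≠ |A|·|B|=15

Derivation:
|A|·|B| = 3·5 = 15;  |P| = 14
  → cardinalities differ; no bijection possible.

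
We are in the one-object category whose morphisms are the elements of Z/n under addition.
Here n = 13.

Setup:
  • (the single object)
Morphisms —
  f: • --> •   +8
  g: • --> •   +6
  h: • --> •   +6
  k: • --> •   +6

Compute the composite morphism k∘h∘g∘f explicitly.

Answer: +0

Trace:
  0 +8≡8 +6≡1 +6≡7 +6≡0  (mod 13)
⟦path⟧: +0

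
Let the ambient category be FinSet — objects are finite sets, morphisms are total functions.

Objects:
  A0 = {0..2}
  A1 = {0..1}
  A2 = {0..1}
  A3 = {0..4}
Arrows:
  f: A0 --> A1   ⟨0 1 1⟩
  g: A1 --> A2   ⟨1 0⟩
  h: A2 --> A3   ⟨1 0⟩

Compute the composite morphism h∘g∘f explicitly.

Answer: ⟨0 1 1⟩

Work:
  0 f-->0 g-->1 h-->0
  1 f-->1 g-->0 h-->1
  2 f-->1 g-->0 h-->1
result: ⟨0 1 1⟩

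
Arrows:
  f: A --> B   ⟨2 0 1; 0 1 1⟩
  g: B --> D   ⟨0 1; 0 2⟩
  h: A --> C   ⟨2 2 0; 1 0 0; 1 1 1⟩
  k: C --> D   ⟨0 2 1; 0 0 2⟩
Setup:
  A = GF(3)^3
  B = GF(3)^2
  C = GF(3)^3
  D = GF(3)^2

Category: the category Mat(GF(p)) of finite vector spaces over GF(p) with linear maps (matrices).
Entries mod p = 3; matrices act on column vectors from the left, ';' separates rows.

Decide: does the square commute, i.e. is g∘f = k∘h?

Path 1 = f;g:
  e0=[1,0,0] f-->[2,0] g-->[0,0]
  e1=[0,1,0] f-->[0,1] g-->[1,2]
  e2=[0,0,1] f-->[1,1] g-->[1,2]
  result₁ = ⟨0 1 1; 0 2 2⟩
Path 2 = h;k:
  e0=[1,0,0] h-->[2,1,1] k-->[0,2]
  e1=[0,1,0] h-->[2,0,1] k-->[1,2]
  e2=[0,0,1] h-->[0,0,1] k-->[1,2]
  result₂ = ⟨0 1 1; 2 2 2⟩
Equal? distinct morphisms ✗

Answer: DOES NOT COMMUTE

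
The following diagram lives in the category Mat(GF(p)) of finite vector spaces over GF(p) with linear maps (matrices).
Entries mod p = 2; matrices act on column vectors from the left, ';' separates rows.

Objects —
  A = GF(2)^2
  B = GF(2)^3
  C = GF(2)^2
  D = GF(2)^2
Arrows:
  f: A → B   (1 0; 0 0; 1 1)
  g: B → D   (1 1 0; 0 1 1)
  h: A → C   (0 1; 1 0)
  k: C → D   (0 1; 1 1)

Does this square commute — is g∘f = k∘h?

1) trace f;g:
  e0=[1,0] f→[1,0,1] g→[1,1]
  e1=[0,1] f→[0,0,1] g→[0,1]
  ⟦path⟧₁ = (1 0; 1 1)
2) trace h;k:
  e0=[1,0] h→[0,1] k→[1,1]
  e1=[0,1] h→[1,0] k→[0,1]
  ⟦path⟧₂ = (1 0; 1 1)
Equal? equal; square commutes

Answer: COMMUTES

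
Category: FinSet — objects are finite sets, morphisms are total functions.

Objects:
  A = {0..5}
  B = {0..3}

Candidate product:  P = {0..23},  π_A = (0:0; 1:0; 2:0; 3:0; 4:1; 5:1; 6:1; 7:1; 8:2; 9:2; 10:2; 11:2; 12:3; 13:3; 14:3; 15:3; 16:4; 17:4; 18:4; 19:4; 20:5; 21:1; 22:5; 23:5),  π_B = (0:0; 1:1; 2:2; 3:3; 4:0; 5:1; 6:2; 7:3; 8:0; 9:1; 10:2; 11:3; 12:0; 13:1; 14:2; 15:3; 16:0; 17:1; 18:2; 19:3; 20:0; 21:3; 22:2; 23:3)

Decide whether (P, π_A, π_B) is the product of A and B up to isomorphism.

Answer: NOT A VALID PRODUCT — duplicate pair at indices 7,21

Work:
|A|·|B| = 6·4 = 24;  |P| = 24
Check the pairing map k ↦ (π_A(k), π_B(k)):
  0 : (0,0)
  1 : (0,1)
  2 : (0,2)
  3 : (0,3)
  4 : (1,0)
  5 : (1,1)
  6 : (1,2)
  7 : (1,3)
  8 : (2,0)
  9 : (2,1)
  10 : (2,2)
  11 : (2,3)
  12 : (3,0)
  13 : (3,1)
  14 : (3,2)
  15 : (3,3)
  16 : (4,0)
  17 : (4,1)
  18 : (4,2)
  19 : (4,3)
  20 : (5,0)
  21 : (1,3)  ✗ repeats pair of k=7
  22 : (5,2)
  23 : (5,3)
distinct pairs in image: 23 / 24 needed
  → (1,3) hit at k=7 and k=21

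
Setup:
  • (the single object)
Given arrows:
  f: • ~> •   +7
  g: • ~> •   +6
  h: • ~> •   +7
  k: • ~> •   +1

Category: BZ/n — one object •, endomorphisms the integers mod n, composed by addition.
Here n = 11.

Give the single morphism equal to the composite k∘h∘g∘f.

Answer: +10

Derivation:
  0 +7≡7 +6≡2 +7≡9 +1≡10  (mod 11)
result: +10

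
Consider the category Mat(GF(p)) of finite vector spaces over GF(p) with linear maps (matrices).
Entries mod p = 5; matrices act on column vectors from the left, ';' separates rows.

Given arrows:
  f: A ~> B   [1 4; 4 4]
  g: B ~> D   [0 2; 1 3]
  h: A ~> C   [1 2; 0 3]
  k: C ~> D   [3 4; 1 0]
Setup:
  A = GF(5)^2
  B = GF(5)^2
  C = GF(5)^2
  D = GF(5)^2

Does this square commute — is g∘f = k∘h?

Answer: DOES NOT COMMUTE

Work:
1) trace f;g:
  e0=(1,0) f~>(1,4) g~>(3,3)
  e1=(0,1) f~>(4,4) g~>(3,1)
  ⟦path⟧₁ = [3 3; 3 1]
2) trace h;k:
  e0=(1,0) h~>(1,0) k~>(3,1)
  e1=(0,1) h~>(2,3) k~>(3,2)
  ⟦path⟧₂ = [3 3; 1 2]
Equal? differ; not commutative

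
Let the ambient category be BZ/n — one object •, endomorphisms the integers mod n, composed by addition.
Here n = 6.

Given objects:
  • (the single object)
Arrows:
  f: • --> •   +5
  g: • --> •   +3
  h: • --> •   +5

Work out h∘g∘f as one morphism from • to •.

  0 +5≡5 +3≡2 +5≡1  (mod 6)
composite: +1

Answer: +1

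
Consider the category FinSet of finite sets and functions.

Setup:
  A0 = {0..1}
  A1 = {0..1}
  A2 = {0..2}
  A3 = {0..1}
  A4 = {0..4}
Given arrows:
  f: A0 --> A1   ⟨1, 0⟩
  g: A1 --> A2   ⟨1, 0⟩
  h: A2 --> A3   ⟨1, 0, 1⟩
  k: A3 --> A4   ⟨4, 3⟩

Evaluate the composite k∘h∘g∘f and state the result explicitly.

Answer: ⟨3, 4⟩

Trace:
  0 f-->1 g-->0 h-->1 k-->3
  1 f-->0 g-->1 h-->0 k-->4
⟦path⟧: ⟨3, 4⟩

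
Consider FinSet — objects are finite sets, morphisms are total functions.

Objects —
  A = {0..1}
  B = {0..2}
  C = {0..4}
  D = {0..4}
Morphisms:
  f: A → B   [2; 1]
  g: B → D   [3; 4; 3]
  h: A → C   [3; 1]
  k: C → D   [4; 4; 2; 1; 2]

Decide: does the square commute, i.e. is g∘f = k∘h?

Answer: DOES NOT COMMUTE

Derivation:
Along f;g (path 1):
  0 f→2 g→3
  1 f→1 g→4
  result₁ = [3; 4]
Along h;k (path 2):
  0 h→3 k→1
  1 h→1 k→4
  result₂ = [1; 4]
Equal? differ; not commutative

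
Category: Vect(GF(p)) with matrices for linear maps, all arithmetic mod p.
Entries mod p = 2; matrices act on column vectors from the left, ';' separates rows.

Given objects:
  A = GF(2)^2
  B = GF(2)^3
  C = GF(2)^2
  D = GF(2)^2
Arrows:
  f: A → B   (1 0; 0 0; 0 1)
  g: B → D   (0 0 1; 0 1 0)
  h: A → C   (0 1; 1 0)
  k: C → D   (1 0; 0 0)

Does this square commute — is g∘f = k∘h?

Along f;g (path 1):
  e0=(1,0) f→(1,0,0) g→(0,0)
  e1=(0,1) f→(0,0,1) g→(1,0)
  composite₁ = (0 1; 0 0)
Along h;k (path 2):
  e0=(1,0) h→(0,1) k→(0,0)
  e1=(0,1) h→(1,0) k→(1,0)
  composite₂ = (0 1; 0 0)
Equal? YES — commutes

Answer: COMMUTES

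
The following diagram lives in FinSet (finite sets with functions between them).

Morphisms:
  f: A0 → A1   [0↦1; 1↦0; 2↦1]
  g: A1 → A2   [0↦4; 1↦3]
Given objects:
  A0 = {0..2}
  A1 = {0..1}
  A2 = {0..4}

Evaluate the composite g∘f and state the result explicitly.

  0 f→1 g→3
  1 f→0 g→4
  2 f→1 g→3
⟦path⟧: [0↦3; 1↦4; 2↦3]

Answer: [0↦3; 1↦4; 2↦3]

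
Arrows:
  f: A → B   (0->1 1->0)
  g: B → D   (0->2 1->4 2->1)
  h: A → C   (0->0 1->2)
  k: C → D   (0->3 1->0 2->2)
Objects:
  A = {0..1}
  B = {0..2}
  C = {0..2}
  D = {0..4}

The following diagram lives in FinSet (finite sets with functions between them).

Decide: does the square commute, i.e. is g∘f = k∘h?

Answer: DOES NOT COMMUTE

Work:
Path 1 = f;g:
  0 f→1 g→4
  1 f→0 g→2
  composite₁ = (0->4 1->2)
Path 2 = h;k:
  0 h→0 k→3
  1 h→2 k→2
  composite₂ = (0->3 1->2)
Equal? differ; not commutative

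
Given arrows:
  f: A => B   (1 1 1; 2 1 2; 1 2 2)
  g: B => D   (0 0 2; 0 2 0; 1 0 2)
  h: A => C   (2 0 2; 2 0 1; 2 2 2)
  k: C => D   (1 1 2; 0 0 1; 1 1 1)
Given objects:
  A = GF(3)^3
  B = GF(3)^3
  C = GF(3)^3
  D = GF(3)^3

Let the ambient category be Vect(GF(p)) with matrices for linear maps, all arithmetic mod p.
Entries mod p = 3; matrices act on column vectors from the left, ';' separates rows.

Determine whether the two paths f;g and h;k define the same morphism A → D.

Answer: DOES NOT COMMUTE

Work:
Path 1 = f;g:
  e0=(1,0,0) f=>(1,2,1) g=>(2,1,0)
  e1=(0,1,0) f=>(1,1,2) g=>(1,2,2)
  e2=(0,0,1) f=>(1,2,2) g=>(1,1,2)
  result₁ = (2 1 1; 1 2 1; 0 2 2)
Path 2 = h;k:
  e0=(1,0,0) h=>(2,2,2) k=>(2,2,0)
  e1=(0,1,0) h=>(0,0,2) k=>(1,2,2)
  e2=(0,0,1) h=>(2,1,2) k=>(1,2,2)
  result₂ = (2 1 1; 2 2 2; 0 2 2)
Equal? differ; not commutative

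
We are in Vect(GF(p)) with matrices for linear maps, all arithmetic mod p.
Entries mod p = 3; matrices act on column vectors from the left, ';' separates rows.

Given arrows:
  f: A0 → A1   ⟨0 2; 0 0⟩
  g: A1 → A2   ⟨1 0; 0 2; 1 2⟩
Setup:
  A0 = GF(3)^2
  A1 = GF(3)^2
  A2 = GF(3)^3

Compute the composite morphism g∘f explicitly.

  e0=(1,0) f→(0,0) g→(0,0,0)
  e1=(0,1) f→(2,0) g→(2,0,2)
result: ⟨0 2; 0 0; 0 2⟩

Answer: ⟨0 2; 0 0; 0 2⟩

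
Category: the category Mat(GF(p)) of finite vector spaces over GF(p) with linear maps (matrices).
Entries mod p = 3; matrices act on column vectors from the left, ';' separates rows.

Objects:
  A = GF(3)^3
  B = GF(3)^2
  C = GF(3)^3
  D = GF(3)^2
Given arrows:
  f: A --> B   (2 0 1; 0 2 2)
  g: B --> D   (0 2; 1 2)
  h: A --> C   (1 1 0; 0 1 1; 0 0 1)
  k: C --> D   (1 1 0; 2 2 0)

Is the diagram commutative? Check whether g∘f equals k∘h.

Answer: DOES NOT COMMUTE

Work:
1) trace f;g:
  e0=⟨1,0,0⟩ f-->⟨2,0⟩ g-->⟨0,2⟩
  e1=⟨0,1,0⟩ f-->⟨0,2⟩ g-->⟨1,1⟩
  e2=⟨0,0,1⟩ f-->⟨1,2⟩ g-->⟨1,2⟩
  result₁ = (0 1 1; 2 1 2)
2) trace h;k:
  e0=⟨1,0,0⟩ h-->⟨1,0,0⟩ k-->⟨1,2⟩
  e1=⟨0,1,0⟩ h-->⟨1,1,0⟩ k-->⟨2,1⟩
  e2=⟨0,0,1⟩ h-->⟨0,1,1⟩ k-->⟨1,2⟩
  result₂ = (1 2 1; 2 1 2)
Equal? differ; not commutative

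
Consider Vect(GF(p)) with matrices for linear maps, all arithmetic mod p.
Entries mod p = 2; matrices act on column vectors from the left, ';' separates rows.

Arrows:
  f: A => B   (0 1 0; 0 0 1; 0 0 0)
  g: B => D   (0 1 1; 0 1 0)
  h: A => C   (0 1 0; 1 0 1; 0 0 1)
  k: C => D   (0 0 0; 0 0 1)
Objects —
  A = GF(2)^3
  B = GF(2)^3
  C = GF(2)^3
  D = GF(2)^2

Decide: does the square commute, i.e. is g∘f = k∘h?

Along f;g (path 1):
  e0=⟨1,0,0⟩ f=>⟨0,0,0⟩ g=>⟨0,0⟩
  e1=⟨0,1,0⟩ f=>⟨1,0,0⟩ g=>⟨0,0⟩
  e2=⟨0,0,1⟩ f=>⟨0,1,0⟩ g=>⟨1,1⟩
  result₁ = (0 0 1; 0 0 1)
Along h;k (path 2):
  e0=⟨1,0,0⟩ h=>⟨0,1,0⟩ k=>⟨0,0⟩
  e1=⟨0,1,0⟩ h=>⟨1,0,0⟩ k=>⟨0,0⟩
  e2=⟨0,0,1⟩ h=>⟨0,1,1⟩ k=>⟨0,1⟩
  result₂ = (0 0 0; 0 0 1)
Equal? NO — does not commute

Answer: DOES NOT COMMUTE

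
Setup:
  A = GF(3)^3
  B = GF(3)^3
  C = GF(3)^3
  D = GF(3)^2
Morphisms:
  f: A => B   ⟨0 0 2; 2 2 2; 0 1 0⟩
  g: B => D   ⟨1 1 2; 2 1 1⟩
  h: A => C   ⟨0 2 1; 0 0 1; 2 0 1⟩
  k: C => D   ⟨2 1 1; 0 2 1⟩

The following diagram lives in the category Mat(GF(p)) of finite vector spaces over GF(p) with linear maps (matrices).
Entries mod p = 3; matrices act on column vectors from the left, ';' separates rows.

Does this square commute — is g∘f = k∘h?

Answer: COMMUTES

Derivation:
Path 1 = f;g:
  e0=⟨1,0,0⟩ f=>⟨0,2,0⟩ g=>⟨2,2⟩
  e1=⟨0,1,0⟩ f=>⟨0,2,1⟩ g=>⟨1,0⟩
  e2=⟨0,0,1⟩ f=>⟨2,2,0⟩ g=>⟨1,0⟩
  composite₁ = ⟨2 1 1; 2 0 0⟩
Path 2 = h;k:
  e0=⟨1,0,0⟩ h=>⟨0,0,2⟩ k=>⟨2,2⟩
  e1=⟨0,1,0⟩ h=>⟨2,0,0⟩ k=>⟨1,0⟩
  e2=⟨0,0,1⟩ h=>⟨1,1,1⟩ k=>⟨1,0⟩
  composite₂ = ⟨2 1 1; 2 0 0⟩
Equal? YES — commutes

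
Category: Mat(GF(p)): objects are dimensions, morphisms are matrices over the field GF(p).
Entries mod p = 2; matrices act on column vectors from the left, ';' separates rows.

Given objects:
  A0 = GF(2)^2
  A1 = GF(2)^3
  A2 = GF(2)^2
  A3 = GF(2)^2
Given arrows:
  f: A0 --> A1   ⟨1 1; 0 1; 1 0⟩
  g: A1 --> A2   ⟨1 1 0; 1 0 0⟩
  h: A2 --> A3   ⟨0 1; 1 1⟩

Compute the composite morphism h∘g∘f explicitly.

  e0=⟨1,0⟩ f-->⟨1,0,1⟩ g-->⟨1,1⟩ h-->⟨1,0⟩
  e1=⟨0,1⟩ f-->⟨1,1,0⟩ g-->⟨0,1⟩ h-->⟨1,1⟩
result: ⟨1 1; 0 1⟩

Answer: ⟨1 1; 0 1⟩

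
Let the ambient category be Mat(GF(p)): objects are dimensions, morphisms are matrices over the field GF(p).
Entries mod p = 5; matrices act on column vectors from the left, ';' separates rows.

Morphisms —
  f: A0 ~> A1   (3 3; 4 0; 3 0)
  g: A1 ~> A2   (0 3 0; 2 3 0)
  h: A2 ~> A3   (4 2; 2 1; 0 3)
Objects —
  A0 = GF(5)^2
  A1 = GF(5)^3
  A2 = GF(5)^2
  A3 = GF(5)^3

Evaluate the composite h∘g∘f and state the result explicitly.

Answer: (4 2; 2 1; 4 3)

Work:
  e0=⟨1,0⟩ f~>⟨3,4,3⟩ g~>⟨2,3⟩ h~>⟨4,2,4⟩
  e1=⟨0,1⟩ f~>⟨3,0,0⟩ g~>⟨0,1⟩ h~>⟨2,1,3⟩
⟦path⟧: (4 2; 2 1; 4 3)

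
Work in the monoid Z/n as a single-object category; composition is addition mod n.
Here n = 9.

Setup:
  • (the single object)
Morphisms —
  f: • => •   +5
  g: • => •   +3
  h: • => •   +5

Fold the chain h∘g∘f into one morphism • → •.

  0 +5≡5 +3≡8 +5≡4  (mod 9)
result: +4

Answer: +4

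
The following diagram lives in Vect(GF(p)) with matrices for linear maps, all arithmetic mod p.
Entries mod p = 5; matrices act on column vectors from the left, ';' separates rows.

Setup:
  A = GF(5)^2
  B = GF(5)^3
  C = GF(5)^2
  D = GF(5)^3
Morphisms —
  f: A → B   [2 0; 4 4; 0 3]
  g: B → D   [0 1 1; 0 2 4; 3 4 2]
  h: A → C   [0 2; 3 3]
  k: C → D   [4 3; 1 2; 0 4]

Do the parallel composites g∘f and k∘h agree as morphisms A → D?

1) trace f;g:
  e0=[1,0] f→[2,4,0] g→[4,3,2]
  e1=[0,1] f→[0,4,3] g→[2,0,2]
  result₁ = [4 2; 3 0; 2 2]
2) trace h;k:
  e0=[1,0] h→[0,3] k→[4,1,2]
  e1=[0,1] h→[2,3] k→[2,3,2]
  result₂ = [4 2; 1 3; 2 2]
Equal? NO — does not commute

Answer: DOES NOT COMMUTE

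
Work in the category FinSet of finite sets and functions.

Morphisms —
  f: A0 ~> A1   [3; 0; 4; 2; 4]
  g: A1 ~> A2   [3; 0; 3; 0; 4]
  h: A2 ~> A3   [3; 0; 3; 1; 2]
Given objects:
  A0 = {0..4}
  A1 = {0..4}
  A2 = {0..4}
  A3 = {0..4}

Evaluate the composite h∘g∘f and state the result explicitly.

Answer: [3; 1; 2; 1; 2]

Trace:
  0 f~>3 g~>0 h~>3
  1 f~>0 g~>3 h~>1
  2 f~>4 g~>4 h~>2
  3 f~>2 g~>3 h~>1
  4 f~>4 g~>4 h~>2
composite: [3; 1; 2; 1; 2]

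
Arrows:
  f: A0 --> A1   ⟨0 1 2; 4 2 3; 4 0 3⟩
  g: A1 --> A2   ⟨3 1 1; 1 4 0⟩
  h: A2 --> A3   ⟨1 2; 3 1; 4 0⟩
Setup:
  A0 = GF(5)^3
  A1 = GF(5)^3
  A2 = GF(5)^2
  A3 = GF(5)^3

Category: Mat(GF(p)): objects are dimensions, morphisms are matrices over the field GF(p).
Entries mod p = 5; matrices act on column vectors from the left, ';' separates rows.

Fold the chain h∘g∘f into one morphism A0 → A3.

  e0=(1,0,0) f-->(0,4,4) g-->(3,1) h-->(0,0,2)
  e1=(0,1,0) f-->(1,2,0) g-->(0,4) h-->(3,4,0)
  e2=(0,0,1) f-->(2,3,3) g-->(2,4) h-->(0,0,3)
result: ⟨0 3 0; 0 4 0; 2 0 3⟩

Answer: ⟨0 3 0; 0 4 0; 2 0 3⟩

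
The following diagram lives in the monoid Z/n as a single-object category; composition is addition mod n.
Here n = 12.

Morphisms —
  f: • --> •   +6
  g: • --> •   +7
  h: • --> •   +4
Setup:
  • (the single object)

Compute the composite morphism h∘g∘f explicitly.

  0 +6≡6 +7≡1 +4≡5  (mod 12)
composite: +5

Answer: +5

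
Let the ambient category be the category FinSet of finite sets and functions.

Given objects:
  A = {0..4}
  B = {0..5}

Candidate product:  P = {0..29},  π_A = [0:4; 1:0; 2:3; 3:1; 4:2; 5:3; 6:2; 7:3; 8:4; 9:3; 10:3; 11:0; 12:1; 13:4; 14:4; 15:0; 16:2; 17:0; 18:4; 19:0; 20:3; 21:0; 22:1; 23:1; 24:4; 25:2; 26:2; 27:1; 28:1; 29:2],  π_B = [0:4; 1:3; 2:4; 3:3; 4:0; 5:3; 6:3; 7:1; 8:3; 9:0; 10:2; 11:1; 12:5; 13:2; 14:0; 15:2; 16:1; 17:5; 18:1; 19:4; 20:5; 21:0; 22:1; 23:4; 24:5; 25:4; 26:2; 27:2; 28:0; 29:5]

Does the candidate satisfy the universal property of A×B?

|A|·|B| = 5·6 = 30;  |P| = 30
Check the pairing map k ↦ (π_A(k), π_B(k)):
  0 : (4,4)
  1 : (0,3)
  2 : (3,4)
  3 : (1,3)
  4 : (2,0)
  5 : (3,3)
  6 : (2,3)
  7 : (3,1)
  8 : (4,3)
  9 : (3,0)
  10 : (3,2)
  11 : (0,1)
  12 : (1,5)
  13 : (4,2)
  14 : (4,0)
  15 : (0,2)
  16 : (2,1)
  17 : (0,5)
  18 : (4,1)
  19 : (0,4)
  20 : (3,5)
  21 : (0,0)
  22 : (1,1)
  23 : (1,4)
  24 : (4,5)
  25 : (2,4)
  26 : (2,2)
  27 : (1,2)
  28 : (1,0)
  29 : (2,5)
distinct pairs in image: 30 / 30 needed
  → bijection onto A×B; projections well-typed.

Answer: VALID PRODUCT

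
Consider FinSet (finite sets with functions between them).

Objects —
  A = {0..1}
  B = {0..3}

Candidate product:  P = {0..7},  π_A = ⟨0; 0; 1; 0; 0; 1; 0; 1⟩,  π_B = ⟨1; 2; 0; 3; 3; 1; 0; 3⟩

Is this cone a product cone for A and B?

Answer: NOT A VALID PRODUCT — duplicate pair at indices 3,4

Work:
|A|·|B| = 2·4 = 8;  |P| = 8
Check the pairing map k ↦ (π_A(k), π_B(k)):
  0 ↦ (0,1)
  1 ↦ (0,2)
  2 ↦ (1,0)
  3 ↦ (0,3)
  4 ↦ (0,3)  ✗ repeats pair of k=3
  5 ↦ (1,1)
  6 ↦ (0,0)
  7 ↦ (1,3)
distinct pairs in image: 7 / 8 needed
  → (0,3) hit at k=3 and k=4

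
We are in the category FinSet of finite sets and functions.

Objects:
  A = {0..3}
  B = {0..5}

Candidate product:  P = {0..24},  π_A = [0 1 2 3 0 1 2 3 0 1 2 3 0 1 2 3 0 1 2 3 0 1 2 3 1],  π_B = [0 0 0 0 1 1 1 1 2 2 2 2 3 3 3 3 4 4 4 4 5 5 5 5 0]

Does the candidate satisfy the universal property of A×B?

|A|·|B| = 4·6 = 24;  |P| = 25
  → cardinalities differ; no bijection possible.

Answer: NOT A VALID PRODUCT — |P|=25 ≠ |A|·|B|=24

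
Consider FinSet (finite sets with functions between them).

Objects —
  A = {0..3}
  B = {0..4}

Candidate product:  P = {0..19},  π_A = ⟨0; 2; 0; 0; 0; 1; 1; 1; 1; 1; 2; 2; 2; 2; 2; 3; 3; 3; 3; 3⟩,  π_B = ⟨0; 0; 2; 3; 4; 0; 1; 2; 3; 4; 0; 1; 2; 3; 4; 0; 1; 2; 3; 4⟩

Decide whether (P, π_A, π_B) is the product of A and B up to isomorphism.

Answer: NOT A VALID PRODUCT — duplicate pair at indices 10,1

Trace:
|A|·|B| = 4·5 = 20;  |P| = 20
Check the pairing map k ↦ (π_A(k), π_B(k)):
  0 -> (0,0)
  1 -> (2,0)
  2 -> (0,2)
  3 -> (0,3)
  4 -> (0,4)
  5 -> (1,0)
  6 -> (1,1)
  7 -> (1,2)
  8 -> (1,3)
  9 -> (1,4)
  10 -> (2,0)  ✗ repeats pair of k=1
  11 -> (2,1)
  12 -> (2,2)
  13 -> (2,3)
  14 -> (2,4)
  15 -> (3,0)
  16 -> (3,1)
  17 -> (3,2)
  18 -> (3,3)
  19 -> (3,4)
distinct pairs in image: 19 / 20 needed
  → (2,0) hit at k=1 and k=10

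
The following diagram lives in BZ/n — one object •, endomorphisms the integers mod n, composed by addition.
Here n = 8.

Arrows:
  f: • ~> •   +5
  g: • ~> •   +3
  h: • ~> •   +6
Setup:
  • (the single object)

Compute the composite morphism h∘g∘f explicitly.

  0 +5≡5 +3≡0 +6≡6  (mod 8)
result: +6

Answer: +6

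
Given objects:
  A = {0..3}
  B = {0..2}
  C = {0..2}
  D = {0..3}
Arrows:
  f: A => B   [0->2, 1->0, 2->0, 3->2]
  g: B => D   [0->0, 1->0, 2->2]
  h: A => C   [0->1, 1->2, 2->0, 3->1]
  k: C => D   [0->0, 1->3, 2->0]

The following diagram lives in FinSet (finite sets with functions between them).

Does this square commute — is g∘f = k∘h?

Answer: DOES NOT COMMUTE

Work:
Along f;g (path 1):
  0 f=>2 g=>2
  1 f=>0 g=>0
  2 f=>0 g=>0
  3 f=>2 g=>2
  result₁ = [0->2, 1->0, 2->0, 3->2]
Along h;k (path 2):
  0 h=>1 k=>3
  1 h=>2 k=>0
  2 h=>0 k=>0
  3 h=>1 k=>3
  result₂ = [0->3, 1->0, 2->0, 3->3]
Equal? distinct morphisms ✗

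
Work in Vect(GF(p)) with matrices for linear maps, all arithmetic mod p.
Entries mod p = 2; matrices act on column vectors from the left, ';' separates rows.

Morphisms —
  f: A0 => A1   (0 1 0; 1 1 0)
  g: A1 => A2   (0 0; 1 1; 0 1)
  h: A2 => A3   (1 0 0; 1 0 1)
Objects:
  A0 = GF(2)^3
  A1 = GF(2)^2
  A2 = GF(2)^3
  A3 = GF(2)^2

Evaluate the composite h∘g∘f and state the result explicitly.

  e0=⟨1,0,0⟩ f=>⟨0,1⟩ g=>⟨0,1,1⟩ h=>⟨0,1⟩
  e1=⟨0,1,0⟩ f=>⟨1,1⟩ g=>⟨0,0,1⟩ h=>⟨0,1⟩
  e2=⟨0,0,1⟩ f=>⟨0,0⟩ g=>⟨0,0,0⟩ h=>⟨0,0⟩
⟦path⟧: (0 0 0; 1 1 0)

Answer: (0 0 0; 1 1 0)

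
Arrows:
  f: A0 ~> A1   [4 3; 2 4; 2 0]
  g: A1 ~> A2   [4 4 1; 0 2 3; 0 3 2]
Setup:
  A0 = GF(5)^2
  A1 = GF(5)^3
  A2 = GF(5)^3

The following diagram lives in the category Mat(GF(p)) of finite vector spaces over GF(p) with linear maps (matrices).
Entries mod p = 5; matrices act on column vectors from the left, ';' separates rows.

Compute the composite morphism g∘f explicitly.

  e0=[1,0] f~>[4,2,2] g~>[1,0,0]
  e1=[0,1] f~>[3,4,0] g~>[3,3,2]
⟦path⟧: [1 3; 0 3; 0 2]

Answer: [1 3; 0 3; 0 2]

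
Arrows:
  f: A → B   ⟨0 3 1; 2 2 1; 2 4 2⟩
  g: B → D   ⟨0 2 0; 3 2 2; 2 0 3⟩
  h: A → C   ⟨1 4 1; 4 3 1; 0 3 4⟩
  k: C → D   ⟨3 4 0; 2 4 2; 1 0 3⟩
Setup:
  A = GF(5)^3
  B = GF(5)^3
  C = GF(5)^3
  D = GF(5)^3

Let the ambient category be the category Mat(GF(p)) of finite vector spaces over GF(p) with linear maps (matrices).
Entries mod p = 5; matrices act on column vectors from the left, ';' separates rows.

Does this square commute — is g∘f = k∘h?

Answer: COMMUTES

Trace:
1) trace f;g:
  e0=⟨1,0,0⟩ f→⟨0,2,2⟩ g→⟨4,3,1⟩
  e1=⟨0,1,0⟩ f→⟨3,2,4⟩ g→⟨4,1,3⟩
  e2=⟨0,0,1⟩ f→⟨1,1,2⟩ g→⟨2,4,3⟩
  composite₁ = ⟨4 4 2; 3 1 4; 1 3 3⟩
2) trace h;k:
  e0=⟨1,0,0⟩ h→⟨1,4,0⟩ k→⟨4,3,1⟩
  e1=⟨0,1,0⟩ h→⟨4,3,3⟩ k→⟨4,1,3⟩
  e2=⟨0,0,1⟩ h→⟨1,1,4⟩ k→⟨2,4,3⟩
  composite₂ = ⟨4 4 2; 3 1 4; 1 3 3⟩
Equal? YES — commutes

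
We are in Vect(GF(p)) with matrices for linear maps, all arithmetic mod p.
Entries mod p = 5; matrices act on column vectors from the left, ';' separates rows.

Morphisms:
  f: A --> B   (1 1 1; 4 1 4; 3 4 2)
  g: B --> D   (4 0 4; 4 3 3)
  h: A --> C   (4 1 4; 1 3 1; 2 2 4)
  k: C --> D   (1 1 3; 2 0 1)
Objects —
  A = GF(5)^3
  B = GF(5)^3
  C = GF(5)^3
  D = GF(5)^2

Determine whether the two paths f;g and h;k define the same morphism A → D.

Answer: COMMUTES

Derivation:
Path 1 = f;g:
  e0=[1,0,0] f-->[1,4,3] g-->[1,0]
  e1=[0,1,0] f-->[1,1,4] g-->[0,4]
  e2=[0,0,1] f-->[1,4,2] g-->[2,2]
  result₁ = (1 0 2; 0 4 2)
Path 2 = h;k:
  e0=[1,0,0] h-->[4,1,2] k-->[1,0]
  e1=[0,1,0] h-->[1,3,2] k-->[0,4]
  e2=[0,0,1] h-->[4,1,4] k-->[2,2]
  result₂ = (1 0 2; 0 4 2)
Equal? equal; square commutes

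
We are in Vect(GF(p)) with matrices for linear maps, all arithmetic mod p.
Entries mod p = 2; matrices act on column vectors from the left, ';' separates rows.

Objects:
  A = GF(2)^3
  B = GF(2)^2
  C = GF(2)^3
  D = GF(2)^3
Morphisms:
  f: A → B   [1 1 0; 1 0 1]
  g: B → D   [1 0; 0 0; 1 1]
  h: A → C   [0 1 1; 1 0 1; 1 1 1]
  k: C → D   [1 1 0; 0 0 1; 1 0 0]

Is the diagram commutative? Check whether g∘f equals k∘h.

Answer: DOES NOT COMMUTE

Derivation:
Along f;g (path 1):
  e0=⟨1,0,0⟩ f→⟨1,1⟩ g→⟨1,0,0⟩
  e1=⟨0,1,0⟩ f→⟨1,0⟩ g→⟨1,0,1⟩
  e2=⟨0,0,1⟩ f→⟨0,1⟩ g→⟨0,0,1⟩
  result₁ = [1 1 0; 0 0 0; 0 1 1]
Along h;k (path 2):
  e0=⟨1,0,0⟩ h→⟨0,1,1⟩ k→⟨1,1,0⟩
  e1=⟨0,1,0⟩ h→⟨1,0,1⟩ k→⟨1,1,1⟩
  e2=⟨0,0,1⟩ h→⟨1,1,1⟩ k→⟨0,1,1⟩
  result₂ = [1 1 0; 1 1 1; 0 1 1]
Equal? distinct morphisms ✗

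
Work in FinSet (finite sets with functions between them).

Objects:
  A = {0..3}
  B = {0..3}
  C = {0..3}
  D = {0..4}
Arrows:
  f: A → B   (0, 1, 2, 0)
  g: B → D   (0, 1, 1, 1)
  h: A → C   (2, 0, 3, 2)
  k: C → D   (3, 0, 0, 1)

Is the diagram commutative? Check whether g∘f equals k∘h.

Path 1 = f;g:
  0 f→0 g→0
  1 f→1 g→1
  2 f→2 g→1
  3 f→0 g→0
  result₁ = (0, 1, 1, 0)
Path 2 = h;k:
  0 h→2 k→0
  1 h→0 k→3
  2 h→3 k→1
  3 h→2 k→0
  result₂ = (0, 3, 1, 0)
Equal? distinct morphisms ✗

Answer: DOES NOT COMMUTE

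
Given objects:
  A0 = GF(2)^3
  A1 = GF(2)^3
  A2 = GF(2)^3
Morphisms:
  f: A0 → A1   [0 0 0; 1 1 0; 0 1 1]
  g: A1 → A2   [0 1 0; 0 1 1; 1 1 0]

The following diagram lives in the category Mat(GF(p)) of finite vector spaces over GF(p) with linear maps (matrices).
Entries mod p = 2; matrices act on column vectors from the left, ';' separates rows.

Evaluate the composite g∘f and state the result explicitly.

Answer: [1 1 0; 1 0 1; 1 1 0]

Derivation:
  e0=[1,0,0] f→[0,1,0] g→[1,1,1]
  e1=[0,1,0] f→[0,1,1] g→[1,0,1]
  e2=[0,0,1] f→[0,0,1] g→[0,1,0]
⟦path⟧: [1 1 0; 1 0 1; 1 1 0]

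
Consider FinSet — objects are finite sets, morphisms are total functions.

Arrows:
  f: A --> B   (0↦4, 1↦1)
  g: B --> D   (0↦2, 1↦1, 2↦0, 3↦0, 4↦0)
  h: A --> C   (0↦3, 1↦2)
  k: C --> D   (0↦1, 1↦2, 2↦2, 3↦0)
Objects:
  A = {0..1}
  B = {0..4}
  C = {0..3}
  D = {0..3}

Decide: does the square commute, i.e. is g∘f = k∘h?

Answer: DOES NOT COMMUTE

Work:
1) trace f;g:
  0 f-->4 g-->0
  1 f-->1 g-->1
  result₁ = (0↦0, 1↦1)
2) trace h;k:
  0 h-->3 k-->0
  1 h-->2 k-->2
  result₂ = (0↦0, 1↦2)
Equal? NO — does not commute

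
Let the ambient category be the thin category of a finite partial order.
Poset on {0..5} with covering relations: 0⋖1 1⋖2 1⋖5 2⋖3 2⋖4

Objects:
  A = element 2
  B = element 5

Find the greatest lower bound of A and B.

Answer: A∧B = 1

Work:
{x : x<=A ∧ x<=B} = {0,1}  (A=2, B=5)
  0 <= 1
  1 <= 1
glb = 1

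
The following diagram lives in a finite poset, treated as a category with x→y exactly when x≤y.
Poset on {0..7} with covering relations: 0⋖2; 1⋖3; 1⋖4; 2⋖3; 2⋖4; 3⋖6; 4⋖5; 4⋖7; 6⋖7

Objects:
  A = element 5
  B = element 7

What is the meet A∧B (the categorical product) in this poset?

Lower bounds of A=5 and B=7: {0,1,2,4}
  0 <= 4
  1 <= 4
  2 <= 4
  4 <= 4
glb = 4

Answer: A∧B = 4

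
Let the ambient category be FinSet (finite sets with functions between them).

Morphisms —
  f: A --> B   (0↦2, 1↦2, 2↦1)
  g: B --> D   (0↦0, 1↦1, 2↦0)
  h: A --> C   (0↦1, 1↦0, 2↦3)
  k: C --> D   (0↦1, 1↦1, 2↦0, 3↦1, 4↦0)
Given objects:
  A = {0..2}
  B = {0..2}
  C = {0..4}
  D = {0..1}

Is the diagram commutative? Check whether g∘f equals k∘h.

Answer: DOES NOT COMMUTE

Work:
Path 1 = f;g:
  0 f-->2 g-->0
  1 f-->2 g-->0
  2 f-->1 g-->1
  composite₁ = (0↦0, 1↦0, 2↦1)
Path 2 = h;k:
  0 h-->1 k-->1
  1 h-->0 k-->1
  2 h-->3 k-->1
  composite₂ = (0↦1, 1↦1, 2↦1)
Equal? distinct morphisms ✗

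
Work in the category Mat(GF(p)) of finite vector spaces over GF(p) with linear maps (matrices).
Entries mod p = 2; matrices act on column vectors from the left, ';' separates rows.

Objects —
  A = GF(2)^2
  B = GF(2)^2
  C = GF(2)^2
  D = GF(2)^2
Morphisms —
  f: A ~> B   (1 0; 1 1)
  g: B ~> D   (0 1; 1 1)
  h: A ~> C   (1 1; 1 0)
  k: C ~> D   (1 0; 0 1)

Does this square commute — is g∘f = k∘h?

Answer: DOES NOT COMMUTE

Trace:
Along f;g (path 1):
  e0=(1,0) f~>(1,1) g~>(1,0)
  e1=(0,1) f~>(0,1) g~>(1,1)
  result₁ = (1 1; 0 1)
Along h;k (path 2):
  e0=(1,0) h~>(1,1) k~>(1,1)
  e1=(0,1) h~>(1,0) k~>(1,0)
  result₂ = (1 1; 1 0)
Equal? differ; not commutative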